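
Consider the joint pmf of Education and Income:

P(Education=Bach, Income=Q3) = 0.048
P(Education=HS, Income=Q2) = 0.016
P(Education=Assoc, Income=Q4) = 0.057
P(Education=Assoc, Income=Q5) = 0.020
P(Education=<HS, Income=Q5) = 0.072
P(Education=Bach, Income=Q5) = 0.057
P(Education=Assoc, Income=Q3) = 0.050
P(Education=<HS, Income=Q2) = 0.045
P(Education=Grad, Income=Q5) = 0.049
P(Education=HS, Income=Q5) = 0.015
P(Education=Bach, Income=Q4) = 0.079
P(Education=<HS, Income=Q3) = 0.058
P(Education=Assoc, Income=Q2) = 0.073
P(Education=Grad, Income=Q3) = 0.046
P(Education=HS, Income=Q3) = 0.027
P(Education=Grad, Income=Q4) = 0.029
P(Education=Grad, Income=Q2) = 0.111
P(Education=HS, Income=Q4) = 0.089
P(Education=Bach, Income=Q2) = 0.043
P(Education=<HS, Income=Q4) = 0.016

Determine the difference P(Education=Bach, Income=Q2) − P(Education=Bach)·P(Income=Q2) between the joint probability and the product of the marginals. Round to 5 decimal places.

-0.02238

P(Education=Bach) = 0.043 + 0.048 + 0.079 + 0.057 = 0.227.
P(Income=Q2) = 0.045 + 0.016 + 0.073 + 0.043 + 0.111 = 0.288.
P(Education=Bach, Income=Q2) − P(Education=Bach)P(Income=Q2) = 0.043 − 0.227×0.288 = -0.02238.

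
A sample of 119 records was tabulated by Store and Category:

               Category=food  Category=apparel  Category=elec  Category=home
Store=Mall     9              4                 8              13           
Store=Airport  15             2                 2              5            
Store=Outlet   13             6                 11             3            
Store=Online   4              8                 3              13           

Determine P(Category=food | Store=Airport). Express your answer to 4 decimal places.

0.6250

Total with Store=Airport: 15 + 2 + 2 + 5 = 24.
P(Category=food | Store=Airport) = 15/24 = 0.6250.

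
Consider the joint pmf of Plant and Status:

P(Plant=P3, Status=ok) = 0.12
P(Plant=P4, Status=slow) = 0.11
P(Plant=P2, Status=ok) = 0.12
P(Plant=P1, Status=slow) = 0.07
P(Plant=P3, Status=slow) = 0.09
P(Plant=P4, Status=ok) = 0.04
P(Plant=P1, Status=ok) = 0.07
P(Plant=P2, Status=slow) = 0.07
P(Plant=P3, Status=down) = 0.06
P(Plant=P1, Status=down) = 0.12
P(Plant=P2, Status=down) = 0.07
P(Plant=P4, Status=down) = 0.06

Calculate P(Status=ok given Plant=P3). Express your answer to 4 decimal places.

P(Plant=P3) = 0.12 + 0.09 + 0.06 = 0.27.
P(Status=ok | Plant=P3) = 0.12/0.27 = 0.4444.

0.4444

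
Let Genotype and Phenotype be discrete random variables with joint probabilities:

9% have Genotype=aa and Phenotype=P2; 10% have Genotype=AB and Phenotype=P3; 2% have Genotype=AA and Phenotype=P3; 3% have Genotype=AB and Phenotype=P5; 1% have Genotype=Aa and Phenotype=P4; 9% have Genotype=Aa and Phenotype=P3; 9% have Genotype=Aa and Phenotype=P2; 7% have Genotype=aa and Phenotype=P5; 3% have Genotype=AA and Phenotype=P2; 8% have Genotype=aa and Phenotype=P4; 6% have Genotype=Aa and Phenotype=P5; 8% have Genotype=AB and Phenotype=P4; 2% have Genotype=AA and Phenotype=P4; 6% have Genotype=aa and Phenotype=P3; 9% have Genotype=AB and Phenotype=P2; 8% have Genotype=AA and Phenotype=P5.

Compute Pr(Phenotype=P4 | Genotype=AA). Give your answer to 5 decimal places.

P(Genotype=AA) = 0.03 + 0.02 + 0.02 + 0.08 = 0.15.
P(Phenotype=P4 | Genotype=AA) = 0.02/0.15 = 0.13333.

0.13333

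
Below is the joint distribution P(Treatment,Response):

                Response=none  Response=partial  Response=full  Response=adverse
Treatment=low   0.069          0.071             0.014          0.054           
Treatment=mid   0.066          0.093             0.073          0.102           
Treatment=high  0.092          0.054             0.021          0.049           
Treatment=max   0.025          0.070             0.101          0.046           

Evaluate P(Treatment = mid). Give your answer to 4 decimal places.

P(Treatment=mid) = 0.066 + 0.093 + 0.073 + 0.102 = 0.334.

0.3340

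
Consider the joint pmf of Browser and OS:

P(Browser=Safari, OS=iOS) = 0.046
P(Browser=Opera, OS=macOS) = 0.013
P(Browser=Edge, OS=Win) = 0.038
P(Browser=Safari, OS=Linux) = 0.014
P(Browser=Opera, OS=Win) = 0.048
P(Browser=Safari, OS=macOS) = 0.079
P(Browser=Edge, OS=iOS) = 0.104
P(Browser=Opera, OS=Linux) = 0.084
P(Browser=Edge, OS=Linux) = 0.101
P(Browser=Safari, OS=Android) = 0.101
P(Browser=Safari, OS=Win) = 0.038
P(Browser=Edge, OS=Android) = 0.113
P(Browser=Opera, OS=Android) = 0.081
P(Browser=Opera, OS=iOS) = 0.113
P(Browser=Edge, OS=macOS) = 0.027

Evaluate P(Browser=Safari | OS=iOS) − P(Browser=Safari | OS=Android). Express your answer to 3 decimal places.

P(OS=iOS) = 0.046 + 0.104 + 0.113 = 0.263; P(Browser=Safari | OS=iOS) = 0.046/0.263 = 0.1749.
P(OS=Android) = 0.101 + 0.113 + 0.081 = 0.295; P(Browser=Safari | OS=Android) = 0.101/0.295 = 0.3424.
Difference = -0.167.

-0.167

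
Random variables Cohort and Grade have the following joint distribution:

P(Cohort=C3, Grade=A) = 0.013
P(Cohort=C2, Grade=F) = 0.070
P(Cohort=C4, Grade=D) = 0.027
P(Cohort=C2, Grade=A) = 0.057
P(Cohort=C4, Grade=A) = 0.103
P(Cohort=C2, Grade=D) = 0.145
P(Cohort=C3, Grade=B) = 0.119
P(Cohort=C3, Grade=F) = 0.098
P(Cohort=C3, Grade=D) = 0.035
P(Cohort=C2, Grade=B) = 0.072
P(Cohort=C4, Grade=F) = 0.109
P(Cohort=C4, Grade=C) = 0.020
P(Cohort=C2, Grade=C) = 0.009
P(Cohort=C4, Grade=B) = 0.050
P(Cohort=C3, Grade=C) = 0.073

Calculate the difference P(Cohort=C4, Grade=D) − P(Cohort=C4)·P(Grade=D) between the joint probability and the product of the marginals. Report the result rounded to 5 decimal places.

-0.03696

P(Cohort=C4) = 0.103 + 0.050 + 0.020 + 0.027 + 0.109 = 0.309.
P(Grade=D) = 0.145 + 0.035 + 0.027 = 0.207.
P(Cohort=C4, Grade=D) − P(Cohort=C4)P(Grade=D) = 0.027 − 0.309×0.207 = -0.03696.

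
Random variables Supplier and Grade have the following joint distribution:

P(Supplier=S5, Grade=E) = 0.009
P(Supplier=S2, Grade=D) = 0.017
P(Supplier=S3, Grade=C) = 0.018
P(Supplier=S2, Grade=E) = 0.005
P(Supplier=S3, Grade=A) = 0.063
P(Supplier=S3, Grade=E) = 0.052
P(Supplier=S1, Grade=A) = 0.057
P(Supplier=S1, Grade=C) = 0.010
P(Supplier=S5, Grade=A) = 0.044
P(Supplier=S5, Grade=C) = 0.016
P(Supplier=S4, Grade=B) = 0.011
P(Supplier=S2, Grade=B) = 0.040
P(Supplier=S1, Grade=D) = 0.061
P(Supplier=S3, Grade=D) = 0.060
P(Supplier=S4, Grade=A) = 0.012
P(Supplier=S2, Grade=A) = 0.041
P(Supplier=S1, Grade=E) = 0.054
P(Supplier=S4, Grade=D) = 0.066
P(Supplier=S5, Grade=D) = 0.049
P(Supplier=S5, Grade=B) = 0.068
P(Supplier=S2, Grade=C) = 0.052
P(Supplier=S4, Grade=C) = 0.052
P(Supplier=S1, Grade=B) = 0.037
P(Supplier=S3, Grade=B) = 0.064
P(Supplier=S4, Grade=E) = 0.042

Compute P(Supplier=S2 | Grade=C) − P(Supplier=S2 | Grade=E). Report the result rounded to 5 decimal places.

0.32049

P(Grade=C) = 0.010 + 0.052 + 0.018 + 0.052 + 0.016 = 0.148; P(Supplier=S2 | Grade=C) = 0.052/0.148 = 0.351351.
P(Grade=E) = 0.054 + 0.005 + 0.052 + 0.042 + 0.009 = 0.162; P(Supplier=S2 | Grade=E) = 0.005/0.162 = 0.030864.
Difference = 0.32049.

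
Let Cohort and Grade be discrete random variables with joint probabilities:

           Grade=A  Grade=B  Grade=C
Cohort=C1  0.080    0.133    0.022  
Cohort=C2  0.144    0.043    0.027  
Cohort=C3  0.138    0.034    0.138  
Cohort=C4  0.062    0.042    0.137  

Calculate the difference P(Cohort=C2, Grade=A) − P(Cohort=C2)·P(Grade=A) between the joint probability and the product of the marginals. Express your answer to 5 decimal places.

0.05326

P(Cohort=C2) = 0.144 + 0.043 + 0.027 = 0.214.
P(Grade=A) = 0.080 + 0.144 + 0.138 + 0.062 = 0.424.
P(Cohort=C2, Grade=A) − P(Cohort=C2)P(Grade=A) = 0.144 − 0.214×0.424 = 0.05326.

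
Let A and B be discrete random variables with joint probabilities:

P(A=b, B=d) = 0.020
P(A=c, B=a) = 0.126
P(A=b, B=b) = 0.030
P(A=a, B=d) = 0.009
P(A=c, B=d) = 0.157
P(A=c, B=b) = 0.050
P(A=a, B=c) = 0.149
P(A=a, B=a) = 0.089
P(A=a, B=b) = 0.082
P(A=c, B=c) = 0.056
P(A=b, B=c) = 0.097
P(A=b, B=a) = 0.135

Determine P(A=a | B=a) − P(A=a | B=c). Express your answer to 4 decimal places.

-0.2391

P(B=a) = 0.089 + 0.135 + 0.126 = 0.350; P(A=a | B=a) = 0.089/0.350 = 0.25429.
P(B=c) = 0.149 + 0.097 + 0.056 = 0.302; P(A=a | B=c) = 0.149/0.302 = 0.49338.
Difference = -0.2391.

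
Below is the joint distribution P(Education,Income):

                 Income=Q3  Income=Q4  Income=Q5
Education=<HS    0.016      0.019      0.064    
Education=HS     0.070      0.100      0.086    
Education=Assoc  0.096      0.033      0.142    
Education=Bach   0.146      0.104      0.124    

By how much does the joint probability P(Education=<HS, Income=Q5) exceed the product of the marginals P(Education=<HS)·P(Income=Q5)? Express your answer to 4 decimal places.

P(Education=<HS) = 0.016 + 0.019 + 0.064 = 0.099.
P(Income=Q5) = 0.064 + 0.086 + 0.142 + 0.124 = 0.416.
P(Education=<HS, Income=Q5) − P(Education=<HS)P(Income=Q5) = 0.064 − 0.099×0.416 = 0.0228.

0.0228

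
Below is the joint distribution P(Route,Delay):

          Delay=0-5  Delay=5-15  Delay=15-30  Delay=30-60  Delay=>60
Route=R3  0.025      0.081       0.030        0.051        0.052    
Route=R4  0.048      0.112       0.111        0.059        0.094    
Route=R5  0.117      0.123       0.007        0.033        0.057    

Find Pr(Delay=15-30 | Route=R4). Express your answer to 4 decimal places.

P(Route=R4) = 0.048 + 0.112 + 0.111 + 0.059 + 0.094 = 0.424.
P(Delay=15-30 | Route=R4) = 0.111/0.424 = 0.2618.

0.2618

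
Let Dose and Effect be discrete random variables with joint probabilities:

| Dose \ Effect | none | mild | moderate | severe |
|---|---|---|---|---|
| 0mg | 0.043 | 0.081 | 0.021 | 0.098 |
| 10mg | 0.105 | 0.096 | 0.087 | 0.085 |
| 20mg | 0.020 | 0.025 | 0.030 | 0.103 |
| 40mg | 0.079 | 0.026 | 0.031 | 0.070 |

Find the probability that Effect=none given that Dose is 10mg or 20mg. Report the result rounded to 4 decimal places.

P(Dose=10mg) = 0.105 + 0.096 + 0.087 + 0.085 = 0.373.
P(Dose=20mg) = 0.020 + 0.025 + 0.030 + 0.103 = 0.178.
P(Dose ∈ {10mg, 20mg}) = 0.373 + 0.178 = 0.551; P(Effect=none, Dose ∈ {10mg, 20mg}) = 0.105 + 0.020 = 0.125.
P(Effect=none | Dose ∈ {10mg, 20mg}) = 0.125/0.551 = 0.2269.

0.2269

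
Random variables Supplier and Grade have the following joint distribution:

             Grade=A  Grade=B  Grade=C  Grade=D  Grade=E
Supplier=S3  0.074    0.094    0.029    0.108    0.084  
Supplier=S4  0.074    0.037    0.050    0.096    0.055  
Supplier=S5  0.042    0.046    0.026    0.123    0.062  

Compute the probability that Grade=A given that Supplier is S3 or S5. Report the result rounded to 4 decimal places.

0.1686

P(Supplier=S3) = 0.074 + 0.094 + 0.029 + 0.108 + 0.084 = 0.389.
P(Supplier=S5) = 0.042 + 0.046 + 0.026 + 0.123 + 0.062 = 0.299.
P(Supplier ∈ {S3, S5}) = 0.389 + 0.299 = 0.688; P(Grade=A, Supplier ∈ {S3, S5}) = 0.074 + 0.042 = 0.116.
P(Grade=A | Supplier ∈ {S3, S5}) = 0.116/0.688 = 0.1686.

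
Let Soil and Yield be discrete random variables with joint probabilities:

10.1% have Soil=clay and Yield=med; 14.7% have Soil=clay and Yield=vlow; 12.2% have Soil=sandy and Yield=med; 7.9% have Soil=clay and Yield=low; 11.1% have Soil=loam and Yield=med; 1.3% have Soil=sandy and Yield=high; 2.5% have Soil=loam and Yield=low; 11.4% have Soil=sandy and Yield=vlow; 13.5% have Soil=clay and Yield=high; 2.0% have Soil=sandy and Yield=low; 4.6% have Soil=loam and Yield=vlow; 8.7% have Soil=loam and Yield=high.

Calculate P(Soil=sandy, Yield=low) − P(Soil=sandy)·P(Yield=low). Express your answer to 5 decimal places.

-0.01336

P(Soil=sandy) = 0.114 + 0.020 + 0.122 + 0.013 = 0.269.
P(Yield=low) = 0.020 + 0.025 + 0.079 = 0.124.
P(Soil=sandy, Yield=low) − P(Soil=sandy)P(Yield=low) = 0.020 − 0.269×0.124 = -0.01336.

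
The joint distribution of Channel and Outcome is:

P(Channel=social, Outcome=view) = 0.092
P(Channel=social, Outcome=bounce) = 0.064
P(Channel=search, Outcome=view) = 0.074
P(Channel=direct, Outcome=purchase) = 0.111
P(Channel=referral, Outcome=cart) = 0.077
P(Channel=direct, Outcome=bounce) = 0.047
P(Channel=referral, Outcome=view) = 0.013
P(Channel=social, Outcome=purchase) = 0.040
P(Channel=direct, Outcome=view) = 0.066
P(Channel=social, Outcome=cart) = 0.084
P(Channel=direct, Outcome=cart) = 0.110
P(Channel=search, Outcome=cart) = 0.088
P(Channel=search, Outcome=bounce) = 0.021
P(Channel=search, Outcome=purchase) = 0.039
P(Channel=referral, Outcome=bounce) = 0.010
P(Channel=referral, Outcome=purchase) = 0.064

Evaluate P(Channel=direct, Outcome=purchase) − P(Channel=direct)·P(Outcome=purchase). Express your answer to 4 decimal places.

P(Channel=direct) = 0.047 + 0.066 + 0.110 + 0.111 = 0.334.
P(Outcome=purchase) = 0.039 + 0.040 + 0.111 + 0.064 = 0.254.
P(Channel=direct, Outcome=purchase) − P(Channel=direct)P(Outcome=purchase) = 0.111 − 0.334×0.254 = 0.0262.

0.0262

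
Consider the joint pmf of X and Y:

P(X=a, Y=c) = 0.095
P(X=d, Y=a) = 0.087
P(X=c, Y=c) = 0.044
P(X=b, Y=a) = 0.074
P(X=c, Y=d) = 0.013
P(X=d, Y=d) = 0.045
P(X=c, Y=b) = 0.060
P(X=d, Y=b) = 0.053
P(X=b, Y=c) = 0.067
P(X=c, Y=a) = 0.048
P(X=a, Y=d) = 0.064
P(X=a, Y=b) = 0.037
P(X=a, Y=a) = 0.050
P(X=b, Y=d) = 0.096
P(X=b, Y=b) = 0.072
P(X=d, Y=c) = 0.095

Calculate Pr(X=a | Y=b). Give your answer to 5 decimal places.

0.16667

P(Y=b) = 0.037 + 0.072 + 0.060 + 0.053 = 0.222.
P(X=a | Y=b) = 0.037/0.222 = 0.16667.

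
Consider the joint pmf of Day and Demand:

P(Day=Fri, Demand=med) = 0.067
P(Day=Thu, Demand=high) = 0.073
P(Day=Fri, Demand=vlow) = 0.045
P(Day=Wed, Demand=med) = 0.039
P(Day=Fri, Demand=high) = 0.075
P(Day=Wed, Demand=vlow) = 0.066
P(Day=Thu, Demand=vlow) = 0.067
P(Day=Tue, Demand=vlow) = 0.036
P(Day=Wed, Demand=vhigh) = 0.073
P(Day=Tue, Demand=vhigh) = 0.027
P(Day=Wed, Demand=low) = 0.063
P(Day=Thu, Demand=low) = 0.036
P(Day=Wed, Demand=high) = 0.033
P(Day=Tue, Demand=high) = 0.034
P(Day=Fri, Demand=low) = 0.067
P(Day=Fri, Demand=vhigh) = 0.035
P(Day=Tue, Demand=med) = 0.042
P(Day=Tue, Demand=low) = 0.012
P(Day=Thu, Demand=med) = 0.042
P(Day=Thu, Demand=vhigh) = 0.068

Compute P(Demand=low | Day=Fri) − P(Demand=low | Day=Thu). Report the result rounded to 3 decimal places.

0.106

P(Day=Fri) = 0.045 + 0.067 + 0.067 + 0.075 + 0.035 = 0.289; P(Demand=low | Day=Fri) = 0.067/0.289 = 0.2318.
P(Day=Thu) = 0.067 + 0.036 + 0.042 + 0.073 + 0.068 = 0.286; P(Demand=low | Day=Thu) = 0.036/0.286 = 0.1259.
Difference = 0.106.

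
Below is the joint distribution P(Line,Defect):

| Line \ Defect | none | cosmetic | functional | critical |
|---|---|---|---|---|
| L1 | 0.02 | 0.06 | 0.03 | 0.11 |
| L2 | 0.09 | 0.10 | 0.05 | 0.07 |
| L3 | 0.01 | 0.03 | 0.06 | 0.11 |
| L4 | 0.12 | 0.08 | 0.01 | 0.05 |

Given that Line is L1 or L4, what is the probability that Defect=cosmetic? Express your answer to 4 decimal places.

0.2917

P(Line=L1) = 0.02 + 0.06 + 0.03 + 0.11 = 0.22.
P(Line=L4) = 0.12 + 0.08 + 0.01 + 0.05 = 0.26.
P(Line ∈ {L1, L4}) = 0.22 + 0.26 = 0.48; P(Defect=cosmetic, Line ∈ {L1, L4}) = 0.06 + 0.08 = 0.14.
P(Defect=cosmetic | Line ∈ {L1, L4}) = 0.14/0.48 = 0.2917.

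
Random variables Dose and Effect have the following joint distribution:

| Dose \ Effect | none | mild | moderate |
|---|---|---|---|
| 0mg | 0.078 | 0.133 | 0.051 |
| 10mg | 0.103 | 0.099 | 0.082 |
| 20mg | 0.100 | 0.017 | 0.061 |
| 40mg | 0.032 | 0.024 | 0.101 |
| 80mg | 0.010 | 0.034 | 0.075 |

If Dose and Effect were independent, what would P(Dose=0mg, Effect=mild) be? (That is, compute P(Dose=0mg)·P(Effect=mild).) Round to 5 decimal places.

0.08043

P(Dose=0mg) = 0.078 + 0.133 + 0.051 = 0.262.
P(Effect=mild) = 0.133 + 0.099 + 0.017 + 0.024 + 0.034 = 0.307.
Product: 0.262 × 0.307 = 0.08043.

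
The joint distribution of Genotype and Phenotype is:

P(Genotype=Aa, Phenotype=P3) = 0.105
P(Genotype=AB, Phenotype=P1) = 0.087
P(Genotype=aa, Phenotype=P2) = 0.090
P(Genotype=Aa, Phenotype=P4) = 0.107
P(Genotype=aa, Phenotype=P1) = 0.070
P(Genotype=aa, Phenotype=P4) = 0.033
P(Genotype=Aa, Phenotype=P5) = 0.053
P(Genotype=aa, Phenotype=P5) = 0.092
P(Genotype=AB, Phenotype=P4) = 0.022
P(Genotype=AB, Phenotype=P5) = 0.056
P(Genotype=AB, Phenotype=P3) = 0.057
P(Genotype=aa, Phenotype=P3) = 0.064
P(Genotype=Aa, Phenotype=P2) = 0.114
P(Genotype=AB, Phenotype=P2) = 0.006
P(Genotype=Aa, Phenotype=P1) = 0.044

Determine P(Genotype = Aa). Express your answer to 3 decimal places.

0.423

P(Genotype=Aa) = 0.044 + 0.114 + 0.105 + 0.107 + 0.053 = 0.423.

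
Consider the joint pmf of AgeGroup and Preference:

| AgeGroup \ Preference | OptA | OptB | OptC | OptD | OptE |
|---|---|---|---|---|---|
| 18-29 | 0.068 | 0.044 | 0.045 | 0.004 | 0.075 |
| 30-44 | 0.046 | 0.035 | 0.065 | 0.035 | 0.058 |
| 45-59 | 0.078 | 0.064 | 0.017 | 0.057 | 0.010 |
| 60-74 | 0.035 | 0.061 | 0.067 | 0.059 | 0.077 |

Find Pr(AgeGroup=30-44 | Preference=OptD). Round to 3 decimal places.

0.226

P(Preference=OptD) = 0.004 + 0.035 + 0.057 + 0.059 = 0.155.
P(AgeGroup=30-44 | Preference=OptD) = 0.035/0.155 = 0.226.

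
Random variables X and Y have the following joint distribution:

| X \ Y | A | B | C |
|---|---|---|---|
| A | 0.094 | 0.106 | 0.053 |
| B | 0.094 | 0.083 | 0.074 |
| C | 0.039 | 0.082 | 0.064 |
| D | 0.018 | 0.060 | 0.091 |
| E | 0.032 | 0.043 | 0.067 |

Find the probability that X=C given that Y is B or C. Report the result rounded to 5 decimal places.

P(Y=B) = 0.106 + 0.083 + 0.082 + 0.060 + 0.043 = 0.374.
P(Y=C) = 0.053 + 0.074 + 0.064 + 0.091 + 0.067 = 0.349.
P(Y ∈ {B, C}) = 0.374 + 0.349 = 0.723; P(X=C, Y ∈ {B, C}) = 0.082 + 0.064 = 0.146.
P(X=C | Y ∈ {B, C}) = 0.146/0.723 = 0.20194.

0.20194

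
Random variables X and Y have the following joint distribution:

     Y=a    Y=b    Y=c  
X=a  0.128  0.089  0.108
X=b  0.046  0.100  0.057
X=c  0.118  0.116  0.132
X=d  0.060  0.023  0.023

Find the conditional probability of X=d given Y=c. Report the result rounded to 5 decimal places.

P(Y=c) = 0.108 + 0.057 + 0.132 + 0.023 = 0.320.
P(X=d | Y=c) = 0.023/0.320 = 0.07188.

0.07188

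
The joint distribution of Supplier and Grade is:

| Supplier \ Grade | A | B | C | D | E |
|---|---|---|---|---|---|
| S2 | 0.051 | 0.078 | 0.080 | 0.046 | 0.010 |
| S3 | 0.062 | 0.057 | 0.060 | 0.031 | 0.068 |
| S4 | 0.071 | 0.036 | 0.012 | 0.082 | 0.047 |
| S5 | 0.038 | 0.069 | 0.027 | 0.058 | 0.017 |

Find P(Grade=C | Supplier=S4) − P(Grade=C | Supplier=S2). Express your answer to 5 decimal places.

-0.25350

P(Supplier=S4) = 0.071 + 0.036 + 0.012 + 0.082 + 0.047 = 0.248; P(Grade=C | Supplier=S4) = 0.012/0.248 = 0.048387.
P(Supplier=S2) = 0.051 + 0.078 + 0.080 + 0.046 + 0.010 = 0.265; P(Grade=C | Supplier=S2) = 0.080/0.265 = 0.301887.
Difference = -0.25350.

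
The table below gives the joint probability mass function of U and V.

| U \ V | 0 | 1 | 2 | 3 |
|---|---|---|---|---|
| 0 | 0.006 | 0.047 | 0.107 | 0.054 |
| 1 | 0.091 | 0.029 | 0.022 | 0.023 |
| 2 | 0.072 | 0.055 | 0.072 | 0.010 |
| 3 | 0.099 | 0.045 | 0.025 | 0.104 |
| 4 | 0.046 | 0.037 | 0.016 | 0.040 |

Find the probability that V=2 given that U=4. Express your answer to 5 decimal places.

0.11511

P(U=4) = 0.046 + 0.037 + 0.016 + 0.040 = 0.139.
P(V=2 | U=4) = 0.016/0.139 = 0.11511.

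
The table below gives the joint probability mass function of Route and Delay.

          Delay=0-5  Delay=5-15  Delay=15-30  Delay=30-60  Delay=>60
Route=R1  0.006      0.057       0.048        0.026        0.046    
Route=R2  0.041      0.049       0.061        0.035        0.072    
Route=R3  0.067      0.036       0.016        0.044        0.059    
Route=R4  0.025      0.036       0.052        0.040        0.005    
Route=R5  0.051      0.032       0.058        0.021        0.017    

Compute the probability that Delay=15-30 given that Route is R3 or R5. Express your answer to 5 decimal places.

P(Route=R3) = 0.067 + 0.036 + 0.016 + 0.044 + 0.059 = 0.222.
P(Route=R5) = 0.051 + 0.032 + 0.058 + 0.021 + 0.017 = 0.179.
P(Route ∈ {R3, R5}) = 0.222 + 0.179 = 0.401; P(Delay=15-30, Route ∈ {R3, R5}) = 0.016 + 0.058 = 0.074.
P(Delay=15-30 | Route ∈ {R3, R5}) = 0.074/0.401 = 0.18454.

0.18454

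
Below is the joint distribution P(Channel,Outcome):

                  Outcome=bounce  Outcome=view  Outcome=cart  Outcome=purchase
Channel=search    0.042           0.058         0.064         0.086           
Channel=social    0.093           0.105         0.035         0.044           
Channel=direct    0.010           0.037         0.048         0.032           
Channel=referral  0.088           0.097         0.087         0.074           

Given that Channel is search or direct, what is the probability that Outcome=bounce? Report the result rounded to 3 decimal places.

0.138

P(Channel=search) = 0.042 + 0.058 + 0.064 + 0.086 = 0.250.
P(Channel=direct) = 0.010 + 0.037 + 0.048 + 0.032 = 0.127.
P(Channel ∈ {search, direct}) = 0.250 + 0.127 = 0.377; P(Outcome=bounce, Channel ∈ {search, direct}) = 0.042 + 0.010 = 0.052.
P(Outcome=bounce | Channel ∈ {search, direct}) = 0.052/0.377 = 0.138.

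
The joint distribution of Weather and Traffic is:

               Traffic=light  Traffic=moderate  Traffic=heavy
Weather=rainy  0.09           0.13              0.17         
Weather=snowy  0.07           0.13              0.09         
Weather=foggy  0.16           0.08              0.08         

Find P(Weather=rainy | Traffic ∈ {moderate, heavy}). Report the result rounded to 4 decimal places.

P(Traffic=moderate) = 0.13 + 0.13 + 0.08 = 0.34.
P(Traffic=heavy) = 0.17 + 0.09 + 0.08 = 0.34.
P(Traffic ∈ {moderate, heavy}) = 0.34 + 0.34 = 0.68; P(Weather=rainy, Traffic ∈ {moderate, heavy}) = 0.13 + 0.17 = 0.30.
P(Weather=rainy | Traffic ∈ {moderate, heavy}) = 0.30/0.68 = 0.4412.

0.4412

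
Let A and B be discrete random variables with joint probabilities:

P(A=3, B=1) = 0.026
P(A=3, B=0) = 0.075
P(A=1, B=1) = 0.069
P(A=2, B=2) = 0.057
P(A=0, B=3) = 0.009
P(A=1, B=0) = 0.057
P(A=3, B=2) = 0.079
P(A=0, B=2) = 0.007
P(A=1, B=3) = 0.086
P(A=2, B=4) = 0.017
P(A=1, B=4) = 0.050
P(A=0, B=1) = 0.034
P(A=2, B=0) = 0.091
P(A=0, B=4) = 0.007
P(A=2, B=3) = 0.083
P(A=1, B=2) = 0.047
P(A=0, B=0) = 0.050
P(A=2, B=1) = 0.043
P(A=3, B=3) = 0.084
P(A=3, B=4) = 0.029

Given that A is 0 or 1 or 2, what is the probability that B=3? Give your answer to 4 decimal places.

0.2518

P(A=0) = 0.050 + 0.034 + 0.007 + 0.009 + 0.007 = 0.107.
P(A=1) = 0.057 + 0.069 + 0.047 + 0.086 + 0.050 = 0.309.
P(A=2) = 0.091 + 0.043 + 0.057 + 0.083 + 0.017 = 0.291.
P(A ∈ {0, 1, 2}) = 0.107 + 0.309 + 0.291 = 0.707; P(B=3, A ∈ {0, 1, 2}) = 0.009 + 0.086 + 0.083 = 0.178.
P(B=3 | A ∈ {0, 1, 2}) = 0.178/0.707 = 0.2518.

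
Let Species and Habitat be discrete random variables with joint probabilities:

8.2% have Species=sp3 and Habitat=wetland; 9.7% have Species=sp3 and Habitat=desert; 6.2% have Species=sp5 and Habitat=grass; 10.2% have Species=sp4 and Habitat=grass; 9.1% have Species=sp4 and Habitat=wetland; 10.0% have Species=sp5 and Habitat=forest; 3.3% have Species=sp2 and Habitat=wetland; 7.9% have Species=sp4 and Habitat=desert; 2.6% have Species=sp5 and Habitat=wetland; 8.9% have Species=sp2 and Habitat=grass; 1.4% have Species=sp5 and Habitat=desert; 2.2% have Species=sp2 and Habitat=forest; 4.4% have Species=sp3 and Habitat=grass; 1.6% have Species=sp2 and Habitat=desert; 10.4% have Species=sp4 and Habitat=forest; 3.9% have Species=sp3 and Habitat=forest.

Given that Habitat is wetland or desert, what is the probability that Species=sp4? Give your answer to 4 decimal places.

P(Habitat=wetland) = 0.033 + 0.082 + 0.091 + 0.026 = 0.232.
P(Habitat=desert) = 0.016 + 0.097 + 0.079 + 0.014 = 0.206.
P(Habitat ∈ {wetland, desert}) = 0.232 + 0.206 = 0.438; P(Species=sp4, Habitat ∈ {wetland, desert}) = 0.091 + 0.079 = 0.170.
P(Species=sp4 | Habitat ∈ {wetland, desert}) = 0.170/0.438 = 0.3881.

0.3881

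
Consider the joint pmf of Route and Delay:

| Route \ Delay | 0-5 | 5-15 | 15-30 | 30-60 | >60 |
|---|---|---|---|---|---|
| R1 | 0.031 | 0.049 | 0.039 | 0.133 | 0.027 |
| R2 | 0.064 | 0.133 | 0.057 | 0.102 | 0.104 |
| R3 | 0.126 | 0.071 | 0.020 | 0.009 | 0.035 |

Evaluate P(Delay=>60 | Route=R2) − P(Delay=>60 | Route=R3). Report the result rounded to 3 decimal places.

P(Route=R2) = 0.064 + 0.133 + 0.057 + 0.102 + 0.104 = 0.460; P(Delay=>60 | Route=R2) = 0.104/0.460 = 0.2261.
P(Route=R3) = 0.126 + 0.071 + 0.020 + 0.009 + 0.035 = 0.261; P(Delay=>60 | Route=R3) = 0.035/0.261 = 0.1341.
Difference = 0.092.

0.092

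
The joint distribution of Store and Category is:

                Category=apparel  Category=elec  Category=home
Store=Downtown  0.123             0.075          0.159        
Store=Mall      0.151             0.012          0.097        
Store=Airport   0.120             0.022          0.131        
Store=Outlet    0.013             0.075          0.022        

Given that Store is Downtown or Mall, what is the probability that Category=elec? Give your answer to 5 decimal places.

P(Store=Downtown) = 0.123 + 0.075 + 0.159 = 0.357.
P(Store=Mall) = 0.151 + 0.012 + 0.097 = 0.260.
P(Store ∈ {Downtown, Mall}) = 0.357 + 0.260 = 0.617; P(Category=elec, Store ∈ {Downtown, Mall}) = 0.075 + 0.012 = 0.087.
P(Category=elec | Store ∈ {Downtown, Mall}) = 0.087/0.617 = 0.14100.

0.14100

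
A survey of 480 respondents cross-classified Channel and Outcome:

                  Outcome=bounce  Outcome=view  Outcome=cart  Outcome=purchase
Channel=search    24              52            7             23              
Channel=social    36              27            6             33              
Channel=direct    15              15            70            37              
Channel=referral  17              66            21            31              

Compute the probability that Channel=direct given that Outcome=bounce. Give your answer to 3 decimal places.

0.163

Total with Outcome=bounce: 24 + 36 + 15 + 17 = 92.
P(Channel=direct | Outcome=bounce) = 15/92 = 0.163.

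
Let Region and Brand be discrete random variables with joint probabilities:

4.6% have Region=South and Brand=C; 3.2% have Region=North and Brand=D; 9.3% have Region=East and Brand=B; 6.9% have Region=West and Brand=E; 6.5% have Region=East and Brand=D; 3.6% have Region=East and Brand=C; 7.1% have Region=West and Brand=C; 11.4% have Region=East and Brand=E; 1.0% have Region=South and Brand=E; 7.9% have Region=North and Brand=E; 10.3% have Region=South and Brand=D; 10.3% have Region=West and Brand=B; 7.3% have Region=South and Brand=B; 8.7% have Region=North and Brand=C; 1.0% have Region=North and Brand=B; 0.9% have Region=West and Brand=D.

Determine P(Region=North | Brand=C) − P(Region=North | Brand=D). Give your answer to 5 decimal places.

P(Brand=C) = 0.087 + 0.046 + 0.036 + 0.071 = 0.240; P(Region=North | Brand=C) = 0.087/0.240 = 0.362500.
P(Brand=D) = 0.032 + 0.103 + 0.065 + 0.009 = 0.209; P(Region=North | Brand=D) = 0.032/0.209 = 0.153110.
Difference = 0.20939.

0.20939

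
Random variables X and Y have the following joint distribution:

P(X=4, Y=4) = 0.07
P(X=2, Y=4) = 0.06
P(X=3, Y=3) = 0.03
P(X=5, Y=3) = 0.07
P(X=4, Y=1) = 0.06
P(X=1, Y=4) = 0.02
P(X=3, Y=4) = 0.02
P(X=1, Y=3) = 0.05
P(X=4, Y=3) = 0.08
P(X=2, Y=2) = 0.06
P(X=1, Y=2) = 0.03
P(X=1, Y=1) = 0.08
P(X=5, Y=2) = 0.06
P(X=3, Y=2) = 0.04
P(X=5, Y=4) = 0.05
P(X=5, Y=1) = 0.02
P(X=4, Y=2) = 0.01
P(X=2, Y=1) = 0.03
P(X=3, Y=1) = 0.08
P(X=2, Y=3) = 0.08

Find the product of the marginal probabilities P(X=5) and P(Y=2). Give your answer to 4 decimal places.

P(X=5) = 0.02 + 0.06 + 0.07 + 0.05 = 0.20.
P(Y=2) = 0.03 + 0.06 + 0.04 + 0.01 + 0.06 = 0.20.
Product: 0.20 × 0.20 = 0.0400.

0.0400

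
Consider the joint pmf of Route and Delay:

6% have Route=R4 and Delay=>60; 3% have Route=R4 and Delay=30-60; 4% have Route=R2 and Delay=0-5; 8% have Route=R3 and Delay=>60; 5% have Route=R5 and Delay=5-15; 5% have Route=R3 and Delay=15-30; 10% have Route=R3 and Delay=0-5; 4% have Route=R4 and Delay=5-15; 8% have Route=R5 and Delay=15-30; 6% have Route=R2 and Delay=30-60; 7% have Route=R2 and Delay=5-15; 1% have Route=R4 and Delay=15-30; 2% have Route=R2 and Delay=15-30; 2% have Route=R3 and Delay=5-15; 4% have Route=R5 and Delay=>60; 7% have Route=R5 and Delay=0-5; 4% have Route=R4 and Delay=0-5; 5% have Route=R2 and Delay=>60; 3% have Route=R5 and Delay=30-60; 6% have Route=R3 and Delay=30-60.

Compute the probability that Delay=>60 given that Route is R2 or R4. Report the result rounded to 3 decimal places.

0.262

P(Route=R2) = 0.04 + 0.07 + 0.02 + 0.06 + 0.05 = 0.24.
P(Route=R4) = 0.04 + 0.04 + 0.01 + 0.03 + 0.06 = 0.18.
P(Route ∈ {R2, R4}) = 0.24 + 0.18 = 0.42; P(Delay=>60, Route ∈ {R2, R4}) = 0.05 + 0.06 = 0.11.
P(Delay=>60 | Route ∈ {R2, R4}) = 0.11/0.42 = 0.262.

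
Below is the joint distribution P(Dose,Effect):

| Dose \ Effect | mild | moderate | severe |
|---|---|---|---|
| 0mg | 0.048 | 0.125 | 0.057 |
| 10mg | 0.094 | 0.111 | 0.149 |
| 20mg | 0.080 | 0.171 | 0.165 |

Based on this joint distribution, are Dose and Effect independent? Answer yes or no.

no

P(Dose=10mg) = 0.354 and P(Effect=moderate) = 0.407, so their product is 0.14408, but P(Dose=10mg, Effect=moderate) = 0.111. Since these differ, Dose and Effect are not independent.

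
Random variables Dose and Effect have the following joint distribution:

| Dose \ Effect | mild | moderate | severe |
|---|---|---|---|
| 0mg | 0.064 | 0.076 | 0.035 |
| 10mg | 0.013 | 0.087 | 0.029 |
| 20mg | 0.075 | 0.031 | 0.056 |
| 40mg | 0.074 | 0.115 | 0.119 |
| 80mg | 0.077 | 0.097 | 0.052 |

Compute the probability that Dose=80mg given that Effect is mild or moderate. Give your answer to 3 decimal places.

0.245

P(Effect=mild) = 0.064 + 0.013 + 0.075 + 0.074 + 0.077 = 0.303.
P(Effect=moderate) = 0.076 + 0.087 + 0.031 + 0.115 + 0.097 = 0.406.
P(Effect ∈ {mild, moderate}) = 0.303 + 0.406 = 0.709; P(Dose=80mg, Effect ∈ {mild, moderate}) = 0.077 + 0.097 = 0.174.
P(Dose=80mg | Effect ∈ {mild, moderate}) = 0.174/0.709 = 0.245.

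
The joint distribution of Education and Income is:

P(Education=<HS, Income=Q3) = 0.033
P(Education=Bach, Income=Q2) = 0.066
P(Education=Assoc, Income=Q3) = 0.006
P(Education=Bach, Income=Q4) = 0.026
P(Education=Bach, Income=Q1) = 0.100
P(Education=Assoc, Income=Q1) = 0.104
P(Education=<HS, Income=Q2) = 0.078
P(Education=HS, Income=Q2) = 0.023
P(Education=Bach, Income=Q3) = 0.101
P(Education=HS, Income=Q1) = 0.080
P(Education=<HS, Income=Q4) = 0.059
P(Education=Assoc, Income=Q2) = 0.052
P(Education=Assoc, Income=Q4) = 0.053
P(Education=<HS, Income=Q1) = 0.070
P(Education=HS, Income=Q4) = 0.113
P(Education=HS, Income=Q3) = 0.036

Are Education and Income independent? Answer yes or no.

no

P(Education=HS) = 0.252 and P(Income=Q4) = 0.251, so their product is 0.06325, but P(Education=HS, Income=Q4) = 0.113. Since these differ, Education and Income are not independent.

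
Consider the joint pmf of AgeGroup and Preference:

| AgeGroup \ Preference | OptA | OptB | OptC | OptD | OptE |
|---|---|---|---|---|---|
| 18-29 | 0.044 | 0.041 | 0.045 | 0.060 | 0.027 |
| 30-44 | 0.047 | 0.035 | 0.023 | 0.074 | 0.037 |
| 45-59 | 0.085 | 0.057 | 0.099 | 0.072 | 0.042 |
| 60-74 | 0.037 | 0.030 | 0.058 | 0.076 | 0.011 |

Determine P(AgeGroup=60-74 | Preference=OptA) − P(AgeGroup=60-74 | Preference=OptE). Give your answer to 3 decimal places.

0.080

P(Preference=OptA) = 0.044 + 0.047 + 0.085 + 0.037 = 0.213; P(AgeGroup=60-74 | Preference=OptA) = 0.037/0.213 = 0.1737.
P(Preference=OptE) = 0.027 + 0.037 + 0.042 + 0.011 = 0.117; P(AgeGroup=60-74 | Preference=OptE) = 0.011/0.117 = 0.0940.
Difference = 0.080.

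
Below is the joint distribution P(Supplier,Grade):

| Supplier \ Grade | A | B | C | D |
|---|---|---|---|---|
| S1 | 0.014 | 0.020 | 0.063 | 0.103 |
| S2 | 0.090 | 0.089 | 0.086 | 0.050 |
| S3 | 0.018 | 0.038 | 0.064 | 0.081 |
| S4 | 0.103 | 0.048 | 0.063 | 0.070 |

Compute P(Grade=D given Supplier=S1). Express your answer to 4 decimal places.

P(Supplier=S1) = 0.014 + 0.020 + 0.063 + 0.103 = 0.200.
P(Grade=D | Supplier=S1) = 0.103/0.200 = 0.5150.

0.5150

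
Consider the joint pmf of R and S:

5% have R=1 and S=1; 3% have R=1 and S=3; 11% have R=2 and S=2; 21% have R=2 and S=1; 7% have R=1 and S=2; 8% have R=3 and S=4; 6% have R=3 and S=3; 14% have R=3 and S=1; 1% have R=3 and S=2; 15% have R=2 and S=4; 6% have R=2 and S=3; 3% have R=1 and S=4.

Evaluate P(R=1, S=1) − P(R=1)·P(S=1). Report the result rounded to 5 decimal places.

P(R=1) = 0.05 + 0.07 + 0.03 + 0.03 = 0.18.
P(S=1) = 0.05 + 0.21 + 0.14 = 0.40.
P(R=1, S=1) − P(R=1)P(S=1) = 0.05 − 0.18×0.40 = -0.02200.

-0.02200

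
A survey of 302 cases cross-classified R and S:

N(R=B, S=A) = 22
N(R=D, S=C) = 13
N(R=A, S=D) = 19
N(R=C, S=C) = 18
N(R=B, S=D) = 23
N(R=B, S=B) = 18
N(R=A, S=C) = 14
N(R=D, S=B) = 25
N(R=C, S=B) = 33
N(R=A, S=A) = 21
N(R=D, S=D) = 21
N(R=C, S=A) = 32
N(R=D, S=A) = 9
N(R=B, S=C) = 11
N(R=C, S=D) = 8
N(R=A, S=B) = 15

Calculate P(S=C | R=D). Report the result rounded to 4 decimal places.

Total with R=D: 9 + 25 + 13 + 21 = 68.
P(S=C | R=D) = 13/68 = 0.1912.

0.1912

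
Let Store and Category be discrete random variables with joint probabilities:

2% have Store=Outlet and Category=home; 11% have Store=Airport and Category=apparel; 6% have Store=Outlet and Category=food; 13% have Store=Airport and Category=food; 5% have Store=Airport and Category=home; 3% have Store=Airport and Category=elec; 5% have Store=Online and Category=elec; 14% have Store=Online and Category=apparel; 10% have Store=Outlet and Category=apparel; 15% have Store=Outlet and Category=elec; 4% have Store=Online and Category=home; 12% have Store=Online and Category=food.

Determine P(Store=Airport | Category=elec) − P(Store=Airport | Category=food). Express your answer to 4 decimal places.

-0.2889

P(Category=elec) = 0.03 + 0.15 + 0.05 = 0.23; P(Store=Airport | Category=elec) = 0.03/0.23 = 0.13043.
P(Category=food) = 0.13 + 0.06 + 0.12 = 0.31; P(Store=Airport | Category=food) = 0.13/0.31 = 0.41935.
Difference = -0.2889.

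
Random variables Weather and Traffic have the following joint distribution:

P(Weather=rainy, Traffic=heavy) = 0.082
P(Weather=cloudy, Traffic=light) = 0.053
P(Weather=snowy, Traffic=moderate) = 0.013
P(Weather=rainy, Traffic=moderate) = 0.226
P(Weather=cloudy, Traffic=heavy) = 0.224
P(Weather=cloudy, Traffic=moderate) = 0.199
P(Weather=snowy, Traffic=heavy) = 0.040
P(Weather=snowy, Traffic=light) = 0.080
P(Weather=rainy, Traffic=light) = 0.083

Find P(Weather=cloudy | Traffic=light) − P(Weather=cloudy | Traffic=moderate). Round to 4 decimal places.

P(Traffic=light) = 0.053 + 0.083 + 0.080 = 0.216; P(Weather=cloudy | Traffic=light) = 0.053/0.216 = 0.24537.
P(Traffic=moderate) = 0.199 + 0.226 + 0.013 = 0.438; P(Weather=cloudy | Traffic=moderate) = 0.199/0.438 = 0.45434.
Difference = -0.2090.

-0.2090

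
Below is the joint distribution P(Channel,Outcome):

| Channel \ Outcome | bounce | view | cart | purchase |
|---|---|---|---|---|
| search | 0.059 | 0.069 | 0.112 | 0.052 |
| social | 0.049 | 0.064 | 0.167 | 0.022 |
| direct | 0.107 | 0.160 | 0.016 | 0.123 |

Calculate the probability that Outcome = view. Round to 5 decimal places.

P(Outcome=view) = 0.069 + 0.064 + 0.160 = 0.293.

0.29300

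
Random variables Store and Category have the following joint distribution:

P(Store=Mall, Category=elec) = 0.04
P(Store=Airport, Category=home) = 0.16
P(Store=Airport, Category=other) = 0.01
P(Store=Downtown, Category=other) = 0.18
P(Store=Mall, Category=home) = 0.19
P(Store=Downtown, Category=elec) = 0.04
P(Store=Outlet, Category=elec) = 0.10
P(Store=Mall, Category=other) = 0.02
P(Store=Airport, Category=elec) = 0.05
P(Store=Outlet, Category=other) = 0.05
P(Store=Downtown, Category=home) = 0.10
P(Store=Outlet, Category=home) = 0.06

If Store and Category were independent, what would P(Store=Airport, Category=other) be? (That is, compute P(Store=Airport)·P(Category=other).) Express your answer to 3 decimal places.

0.057

P(Store=Airport) = 0.05 + 0.16 + 0.01 = 0.22.
P(Category=other) = 0.18 + 0.02 + 0.01 + 0.05 = 0.26.
Product: 0.22 × 0.26 = 0.057.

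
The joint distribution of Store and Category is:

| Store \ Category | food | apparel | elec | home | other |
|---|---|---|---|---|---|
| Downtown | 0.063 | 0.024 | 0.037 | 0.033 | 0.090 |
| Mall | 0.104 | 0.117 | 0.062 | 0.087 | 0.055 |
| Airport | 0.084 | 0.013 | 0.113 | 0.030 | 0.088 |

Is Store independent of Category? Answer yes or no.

P(Store=Mall) = 0.425 and P(Category=apparel) = 0.154, so their product is 0.06545, but P(Store=Mall, Category=apparel) = 0.117. Since these differ, Store and Category are not independent.

no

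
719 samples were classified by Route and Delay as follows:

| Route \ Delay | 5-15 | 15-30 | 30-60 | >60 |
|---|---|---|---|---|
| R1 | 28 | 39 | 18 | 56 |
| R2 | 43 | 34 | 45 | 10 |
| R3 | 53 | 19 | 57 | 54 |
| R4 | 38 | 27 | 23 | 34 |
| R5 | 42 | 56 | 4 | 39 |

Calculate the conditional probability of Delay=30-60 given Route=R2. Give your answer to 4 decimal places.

0.3409

Total with Route=R2: 43 + 34 + 45 + 10 = 132.
P(Delay=30-60 | Route=R2) = 45/132 = 0.3409.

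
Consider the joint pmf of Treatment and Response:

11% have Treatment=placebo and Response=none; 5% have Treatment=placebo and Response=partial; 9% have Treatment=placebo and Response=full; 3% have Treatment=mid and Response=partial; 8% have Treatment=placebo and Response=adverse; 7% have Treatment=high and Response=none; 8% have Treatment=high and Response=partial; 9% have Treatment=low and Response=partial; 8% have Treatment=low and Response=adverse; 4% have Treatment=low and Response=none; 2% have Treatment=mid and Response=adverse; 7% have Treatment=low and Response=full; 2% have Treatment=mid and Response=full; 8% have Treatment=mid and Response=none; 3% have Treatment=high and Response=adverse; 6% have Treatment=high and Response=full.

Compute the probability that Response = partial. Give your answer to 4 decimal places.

P(Response=partial) = 0.05 + 0.09 + 0.03 + 0.08 = 0.25.

0.2500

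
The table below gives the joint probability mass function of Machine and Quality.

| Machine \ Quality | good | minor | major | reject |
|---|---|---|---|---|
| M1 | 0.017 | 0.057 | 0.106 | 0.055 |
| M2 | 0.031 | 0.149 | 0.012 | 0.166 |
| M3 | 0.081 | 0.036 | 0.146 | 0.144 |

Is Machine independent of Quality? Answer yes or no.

no

P(Machine=M2) = 0.358 and P(Quality=major) = 0.264, so their product is 0.09451, but P(Machine=M2, Quality=major) = 0.012. Since these differ, Machine and Quality are not independent.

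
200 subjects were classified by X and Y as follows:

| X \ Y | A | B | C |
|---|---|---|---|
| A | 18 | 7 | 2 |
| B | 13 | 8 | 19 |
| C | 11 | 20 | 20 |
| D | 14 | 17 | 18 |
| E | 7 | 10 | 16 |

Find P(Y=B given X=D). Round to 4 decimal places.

Total with X=D: 14 + 17 + 18 = 49.
P(Y=B | X=D) = 17/49 = 0.3469.

0.3469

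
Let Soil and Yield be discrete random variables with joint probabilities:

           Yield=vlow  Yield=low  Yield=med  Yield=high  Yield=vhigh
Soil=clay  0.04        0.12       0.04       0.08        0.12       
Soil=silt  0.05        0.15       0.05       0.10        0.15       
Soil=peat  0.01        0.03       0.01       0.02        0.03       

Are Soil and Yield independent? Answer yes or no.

Every cell satisfies P(Soil,Yield) = P(Soil)·P(Yield). For instance P(Soil=silt) = 0.50, P(Yield=vhigh) = 0.30, and 0.50×0.30 = 0.15 matches the joint entry. So Soil and Yield are independent.

yes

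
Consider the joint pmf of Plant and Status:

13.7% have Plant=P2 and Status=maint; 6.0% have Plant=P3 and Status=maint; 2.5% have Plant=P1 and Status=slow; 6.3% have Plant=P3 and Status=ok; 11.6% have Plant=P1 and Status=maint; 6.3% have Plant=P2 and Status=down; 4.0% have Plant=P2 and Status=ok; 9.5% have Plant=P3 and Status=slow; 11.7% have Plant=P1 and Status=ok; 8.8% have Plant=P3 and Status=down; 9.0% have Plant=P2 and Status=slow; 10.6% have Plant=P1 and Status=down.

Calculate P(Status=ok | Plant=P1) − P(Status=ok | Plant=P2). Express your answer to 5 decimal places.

0.20022

P(Plant=P1) = 0.117 + 0.025 + 0.106 + 0.116 = 0.364; P(Status=ok | Plant=P1) = 0.117/0.364 = 0.321429.
P(Plant=P2) = 0.040 + 0.090 + 0.063 + 0.137 = 0.330; P(Status=ok | Plant=P2) = 0.040/0.330 = 0.121212.
Difference = 0.20022.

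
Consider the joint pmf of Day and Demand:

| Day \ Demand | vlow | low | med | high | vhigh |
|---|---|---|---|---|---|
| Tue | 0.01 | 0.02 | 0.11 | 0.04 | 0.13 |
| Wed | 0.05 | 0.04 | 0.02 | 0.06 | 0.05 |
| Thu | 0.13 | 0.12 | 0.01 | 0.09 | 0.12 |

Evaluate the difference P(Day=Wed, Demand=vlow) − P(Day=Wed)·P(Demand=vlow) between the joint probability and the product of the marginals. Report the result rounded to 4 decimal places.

0.0082

P(Day=Wed) = 0.05 + 0.04 + 0.02 + 0.06 + 0.05 = 0.22.
P(Demand=vlow) = 0.01 + 0.05 + 0.13 = 0.19.
P(Day=Wed, Demand=vlow) − P(Day=Wed)P(Demand=vlow) = 0.05 − 0.22×0.19 = 0.0082.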